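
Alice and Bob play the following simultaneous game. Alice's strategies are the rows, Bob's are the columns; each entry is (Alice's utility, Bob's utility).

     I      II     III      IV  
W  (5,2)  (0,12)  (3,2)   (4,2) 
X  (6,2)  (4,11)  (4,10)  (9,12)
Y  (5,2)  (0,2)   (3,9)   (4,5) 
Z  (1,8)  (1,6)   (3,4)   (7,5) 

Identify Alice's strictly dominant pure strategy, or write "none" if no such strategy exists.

X vs W: I: 6>5, II: 4>0, III: 4>3, IV: 9>4.
X vs Y: I: 6>5, II: 4>0, III: 4>3, IV: 9>4.
X vs Z: I: 6>1, II: 4>1, III: 4>3, IV: 9>7.
X strictly beats every other strategy against every opponent action, so it is strictly dominant.

X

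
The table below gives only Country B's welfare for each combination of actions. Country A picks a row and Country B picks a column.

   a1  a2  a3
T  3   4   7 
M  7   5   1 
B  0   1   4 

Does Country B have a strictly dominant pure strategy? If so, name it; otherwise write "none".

a1 fails to dominate a2 at T (3<4).
a2 fails to dominate a1 at M (5<7).
a3 fails to dominate a1 at M (1<7).
No single strategy dominates all the others.

none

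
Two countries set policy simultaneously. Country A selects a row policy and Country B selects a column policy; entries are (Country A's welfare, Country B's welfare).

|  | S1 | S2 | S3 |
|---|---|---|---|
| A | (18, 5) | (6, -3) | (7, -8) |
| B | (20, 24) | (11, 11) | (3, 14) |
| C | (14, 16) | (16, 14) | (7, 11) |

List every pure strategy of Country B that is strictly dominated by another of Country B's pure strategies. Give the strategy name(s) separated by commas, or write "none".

Nothing dominates S1: S2 at A (5>-3); S3 at A (5>-8).
S2 is strictly dominated by S1 (A: 5>-3, B: 24>11, C: 16>14).
S3: dominated, since S1 does at least as well everywhere (A: 5>-8, B: 24>14, C: 16>11).

S2, S3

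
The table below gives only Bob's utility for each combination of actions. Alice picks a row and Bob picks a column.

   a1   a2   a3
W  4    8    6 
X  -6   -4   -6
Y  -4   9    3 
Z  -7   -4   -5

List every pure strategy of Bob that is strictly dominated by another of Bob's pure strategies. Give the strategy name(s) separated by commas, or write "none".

a1, a3

a1: dominated, since a2 does at least as well everywhere (W: 8>4, X: -4>-6, Y: 9>-4, Z: -4>-7).
a2 is not dominated — it holds its own against a1 at W (8>4); a3 at W (8>6).
a2 strictly dominates a3 — W: 8>6, X: -4>-6, Y: 9>3, Z: -4>-5.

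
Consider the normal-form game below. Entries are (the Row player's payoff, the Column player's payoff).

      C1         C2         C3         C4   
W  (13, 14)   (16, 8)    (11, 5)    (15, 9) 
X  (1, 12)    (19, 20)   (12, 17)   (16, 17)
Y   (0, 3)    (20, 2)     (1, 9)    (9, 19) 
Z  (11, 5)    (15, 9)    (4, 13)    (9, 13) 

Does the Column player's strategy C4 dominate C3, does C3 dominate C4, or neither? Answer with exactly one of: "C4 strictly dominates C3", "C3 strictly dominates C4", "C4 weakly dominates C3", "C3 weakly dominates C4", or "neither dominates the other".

C4 weakly dominates C3

Compare C4 to C3 across every action of the Row player: W: 9>5, X: 17=17, Y: 19>9, Z: 13=13.
C4 is at least as good everywhere and strictly better somewhere (tied only at X, Z), so C4 weakly but not strictly dominates C3.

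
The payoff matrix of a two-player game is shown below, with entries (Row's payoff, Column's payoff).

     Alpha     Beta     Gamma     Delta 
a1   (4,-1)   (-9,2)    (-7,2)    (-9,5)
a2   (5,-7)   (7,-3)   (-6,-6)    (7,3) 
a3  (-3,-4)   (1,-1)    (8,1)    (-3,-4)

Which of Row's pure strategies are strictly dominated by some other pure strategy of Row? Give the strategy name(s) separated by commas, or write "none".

a1 is strictly dominated by a2 (Alpha: 5>4, Beta: 7>-9, Gamma: -6>-7, Delta: 7>-9).
a2 is not dominated — it holds its own against a1 at Alpha (5>4); a3 at Alpha (5>-3).
Nothing dominates a3: a1 at Beta (1>-9); a2 at Gamma (8>-6).

a1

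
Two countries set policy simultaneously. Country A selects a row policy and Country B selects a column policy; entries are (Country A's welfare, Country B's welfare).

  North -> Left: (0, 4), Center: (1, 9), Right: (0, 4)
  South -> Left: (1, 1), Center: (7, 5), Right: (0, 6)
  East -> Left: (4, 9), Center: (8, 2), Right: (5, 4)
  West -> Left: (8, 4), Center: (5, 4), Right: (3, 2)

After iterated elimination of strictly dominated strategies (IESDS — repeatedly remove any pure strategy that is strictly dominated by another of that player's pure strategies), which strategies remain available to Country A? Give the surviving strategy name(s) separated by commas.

East, West

Country A's strategy North is strictly dominated by East (Left: 4>0, Center: 8>1, Right: 5>0) and is removed.
Country A's strategy South is strictly dominated by East (Left: 4>1, Center: 8>7, Right: 5>0) and is removed.
Column Right is eliminated: Left beats it against every remaining row (East: 9>4, West: 4>2).
Among the remaining strategies, none is strictly dominated by another pure strategy of the same player, so the elimination stops.
Surviving strategies — Country A: {East, West}; Country B: {Left, Center}.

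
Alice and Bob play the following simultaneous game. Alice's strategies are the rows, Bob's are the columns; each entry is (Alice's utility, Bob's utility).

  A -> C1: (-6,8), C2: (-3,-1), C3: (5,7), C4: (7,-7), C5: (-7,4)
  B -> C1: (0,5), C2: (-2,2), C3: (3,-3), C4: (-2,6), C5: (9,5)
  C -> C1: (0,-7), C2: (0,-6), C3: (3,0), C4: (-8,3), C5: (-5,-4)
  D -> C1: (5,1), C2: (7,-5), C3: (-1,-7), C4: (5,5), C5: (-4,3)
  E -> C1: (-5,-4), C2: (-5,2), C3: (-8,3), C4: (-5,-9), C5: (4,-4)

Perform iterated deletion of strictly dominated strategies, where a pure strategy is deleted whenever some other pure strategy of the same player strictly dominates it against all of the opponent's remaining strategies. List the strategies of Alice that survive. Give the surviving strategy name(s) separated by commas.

Row E is eliminated: B beats it against every remaining column (C1: 0>-5, C2: -2>-5, C3: 3>-8, C4: -2>-5, C5: 9>4).
Column C2 is eliminated: C5 beats it against every remaining row (A: 4>-1, B: 5>2, C: -4>-6, D: 3>-5).
Among the remaining strategies, none is strictly dominated by another pure strategy of the same player, so the elimination stops.
Surviving strategies — Alice: {A, B, C, D}; Bob: {C1, C3, C4, C5}.

A, B, C, D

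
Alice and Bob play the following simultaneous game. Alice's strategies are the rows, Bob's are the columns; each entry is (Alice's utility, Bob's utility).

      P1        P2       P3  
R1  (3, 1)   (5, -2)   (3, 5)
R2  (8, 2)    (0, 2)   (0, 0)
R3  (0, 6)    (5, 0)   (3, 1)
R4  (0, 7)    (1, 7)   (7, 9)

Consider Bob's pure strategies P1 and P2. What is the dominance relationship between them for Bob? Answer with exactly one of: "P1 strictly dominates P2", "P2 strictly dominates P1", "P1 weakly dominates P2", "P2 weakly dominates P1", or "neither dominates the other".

Compare P1 to P2 across every action of Alice: R1: 1>-2, R2: 2=2, R3: 6>0, R4: 7=7.
P1 is at least as good everywhere and strictly better somewhere (tied only at R2, R4), so P1 weakly but not strictly dominates P2.

P1 weakly dominates P2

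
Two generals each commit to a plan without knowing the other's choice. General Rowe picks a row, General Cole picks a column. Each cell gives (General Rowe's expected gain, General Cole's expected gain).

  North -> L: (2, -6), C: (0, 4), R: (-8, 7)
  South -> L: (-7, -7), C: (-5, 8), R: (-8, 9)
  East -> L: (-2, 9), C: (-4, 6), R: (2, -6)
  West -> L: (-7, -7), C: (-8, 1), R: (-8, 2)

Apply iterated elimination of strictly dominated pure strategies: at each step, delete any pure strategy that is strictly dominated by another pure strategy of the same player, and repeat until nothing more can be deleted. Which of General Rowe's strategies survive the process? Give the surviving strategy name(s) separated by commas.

North, East

For General Rowe, East strictly dominates South on the remaining columns (L: -2>-7, C: -4>-5, R: 2>-8); eliminate South.
Row West is eliminated: East beats it against every remaining column (L: -2>-7, C: -4>-8, R: 2>-8).
Among the remaining strategies, none is strictly dominated by another pure strategy of the same player, so the elimination stops.
Surviving strategies — General Rowe: {North, East}; General Cole: {L, C, R}.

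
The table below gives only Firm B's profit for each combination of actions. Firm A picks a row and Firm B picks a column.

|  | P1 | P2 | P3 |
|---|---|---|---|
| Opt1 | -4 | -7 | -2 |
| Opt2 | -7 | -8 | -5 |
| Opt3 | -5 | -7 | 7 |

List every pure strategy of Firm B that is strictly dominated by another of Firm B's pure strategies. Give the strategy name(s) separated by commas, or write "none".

P3 strictly dominates P1 — Opt1: -2>-4, Opt2: -5>-7, Opt3: 7>-5.
P2: dominated, since P1 does at least as well everywhere (Opt1: -4>-7, Opt2: -7>-8, Opt3: -5>-7).
P3: no other strategy beats it everywhere (P1 at Opt1 (-2>-4); P2 at Opt1 (-2>-7)).

P1, P2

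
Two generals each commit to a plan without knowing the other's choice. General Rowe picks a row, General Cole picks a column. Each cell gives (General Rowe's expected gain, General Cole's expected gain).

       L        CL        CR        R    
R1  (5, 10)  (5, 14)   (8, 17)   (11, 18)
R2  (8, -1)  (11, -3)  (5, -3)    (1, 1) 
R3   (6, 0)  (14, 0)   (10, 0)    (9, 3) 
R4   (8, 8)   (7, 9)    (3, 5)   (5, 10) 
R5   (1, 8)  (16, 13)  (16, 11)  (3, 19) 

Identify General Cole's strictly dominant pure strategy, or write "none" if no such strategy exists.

R vs L: R1: 18>10, R2: 1>-1, R3: 3>0, R4: 10>8, R5: 19>8.
R vs CL: R1: 18>14, R2: 1>-3, R3: 3>0, R4: 10>9, R5: 19>13.
R vs CR: R1: 18>17, R2: 1>-3, R3: 3>0, R4: 10>5, R5: 19>11.
R strictly beats every other strategy against every opponent action, so it is strictly dominant.

R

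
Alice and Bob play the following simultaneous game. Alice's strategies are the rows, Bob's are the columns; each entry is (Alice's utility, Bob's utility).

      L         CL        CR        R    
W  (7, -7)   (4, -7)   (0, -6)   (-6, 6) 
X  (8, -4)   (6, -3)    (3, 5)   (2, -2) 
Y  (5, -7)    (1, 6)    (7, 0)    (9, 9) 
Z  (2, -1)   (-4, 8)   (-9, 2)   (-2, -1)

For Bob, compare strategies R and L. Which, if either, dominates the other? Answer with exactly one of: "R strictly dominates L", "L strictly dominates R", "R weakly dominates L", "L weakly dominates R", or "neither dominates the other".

R weakly dominates L

R's payoffs vs L's, by Alice's action — W: 6>-7, X: -2>-4, Y: 9>-7, Z: -1=-1.
R is at least as good everywhere and strictly better somewhere (tied only at Z), so R weakly but not strictly dominates L.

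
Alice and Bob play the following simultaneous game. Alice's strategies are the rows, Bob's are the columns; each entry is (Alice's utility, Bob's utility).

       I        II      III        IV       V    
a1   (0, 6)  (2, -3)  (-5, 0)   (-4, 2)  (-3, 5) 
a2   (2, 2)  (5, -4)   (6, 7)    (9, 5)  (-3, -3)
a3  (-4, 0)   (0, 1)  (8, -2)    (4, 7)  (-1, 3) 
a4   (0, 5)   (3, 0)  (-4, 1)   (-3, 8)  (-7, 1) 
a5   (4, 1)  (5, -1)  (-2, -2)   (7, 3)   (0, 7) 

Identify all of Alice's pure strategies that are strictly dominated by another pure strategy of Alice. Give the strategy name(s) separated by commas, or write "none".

a1 is strictly dominated by a5 (I: 4>0, II: 5>2, III: -2>-5, IV: 7>-4, V: 0>-3).
Nothing dominates a2: a1 at I (2>0); a3 at I (2>-4); a4 at I (2>0); a5 at II (5=5).
Nothing dominates a3: a1 at III (8>-5); a2 at III (8>6); a4 at III (8>-4); a5 at III (8>-2).
a4: dominated, since a2 does at least as well everywhere (I: 2>0, II: 5>3, III: 6>-4, IV: 9>-3, V: -3>-7).
Nothing dominates a5: a1 at I (4>0); a2 at I (4>2); a3 at I (4>-4); a4 at I (4>0).

a1, a4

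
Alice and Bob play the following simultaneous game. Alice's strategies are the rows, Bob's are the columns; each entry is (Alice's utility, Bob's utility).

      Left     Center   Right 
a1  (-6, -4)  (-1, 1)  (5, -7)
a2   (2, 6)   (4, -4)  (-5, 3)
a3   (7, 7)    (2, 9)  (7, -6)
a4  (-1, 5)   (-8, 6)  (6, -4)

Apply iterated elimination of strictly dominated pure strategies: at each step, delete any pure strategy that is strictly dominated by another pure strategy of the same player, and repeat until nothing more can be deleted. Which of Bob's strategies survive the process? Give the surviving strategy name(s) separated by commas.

Left, Center

Alice's strategy a1 is strictly dominated by a3 (Left: 7>-6, Center: 2>-1, Right: 7>5) and is removed.
Row a4 is eliminated: a3 beats it against every remaining column (Left: 7>-1, Center: 2>-8, Right: 7>6).
Bob's strategy Right is strictly dominated by Left (a2: 6>3, a3: 7>-6) and is removed.
Among the remaining strategies, none is strictly dominated by another pure strategy of the same player, so the elimination stops.
Surviving strategies — Alice: {a2, a3}; Bob: {Left, Center}.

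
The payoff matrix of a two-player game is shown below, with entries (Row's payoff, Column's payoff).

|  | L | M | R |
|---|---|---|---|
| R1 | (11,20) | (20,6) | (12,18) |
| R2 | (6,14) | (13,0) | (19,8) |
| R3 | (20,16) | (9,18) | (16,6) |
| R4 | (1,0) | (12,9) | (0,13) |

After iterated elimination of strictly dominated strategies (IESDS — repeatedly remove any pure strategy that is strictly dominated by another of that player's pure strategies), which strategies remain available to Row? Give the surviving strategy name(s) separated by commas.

Row's strategy R4 is strictly dominated by R1 (L: 11>1, M: 20>12, R: 12>0) and is removed.
Column's strategy R is strictly dominated by L (R1: 20>18, R2: 14>8, R3: 16>6) and is removed.
Row's strategy R2 is strictly dominated by R1 (L: 11>6, M: 20>13) and is removed.
Among the remaining strategies, none is strictly dominated by another pure strategy of the same player, so the elimination stops.
Surviving strategies — Row: {R1, R3}; Column: {L, M}.

R1, R3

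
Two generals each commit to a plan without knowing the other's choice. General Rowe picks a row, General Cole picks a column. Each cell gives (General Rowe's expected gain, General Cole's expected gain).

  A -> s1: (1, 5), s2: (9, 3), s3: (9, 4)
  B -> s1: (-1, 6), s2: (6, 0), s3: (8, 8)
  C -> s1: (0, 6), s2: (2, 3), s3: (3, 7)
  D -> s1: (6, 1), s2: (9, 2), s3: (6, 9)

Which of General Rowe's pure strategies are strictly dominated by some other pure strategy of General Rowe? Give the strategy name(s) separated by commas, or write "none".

A: no other strategy beats it everywhere (B at s1 (1>-1); C at s1 (1>0); D at s2 (9=9)).
B is strictly dominated by A (s1: 1>-1, s2: 9>6, s3: 9>8).
C: dominated, since A does at least as well everywhere (s1: 1>0, s2: 9>2, s3: 9>3).
D is not dominated — it holds its own against A at s1 (6>1); B at s1 (6>-1); C at s1 (6>0).

B, C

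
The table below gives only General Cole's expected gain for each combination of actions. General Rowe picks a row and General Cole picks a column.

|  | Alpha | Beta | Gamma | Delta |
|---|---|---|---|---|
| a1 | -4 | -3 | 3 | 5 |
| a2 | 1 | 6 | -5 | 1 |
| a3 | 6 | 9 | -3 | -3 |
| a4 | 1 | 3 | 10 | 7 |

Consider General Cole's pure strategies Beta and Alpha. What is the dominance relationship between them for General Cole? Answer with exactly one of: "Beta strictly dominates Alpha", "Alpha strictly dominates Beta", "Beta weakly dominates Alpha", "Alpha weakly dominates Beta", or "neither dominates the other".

Beta's payoffs vs Alpha's, by General Rowe's action — a1: -3>-4, a2: 6>1, a3: 9>6, a4: 3>1.
Every comparison favours Beta, so Beta strictly dominates Alpha.

Beta strictly dominates Alpha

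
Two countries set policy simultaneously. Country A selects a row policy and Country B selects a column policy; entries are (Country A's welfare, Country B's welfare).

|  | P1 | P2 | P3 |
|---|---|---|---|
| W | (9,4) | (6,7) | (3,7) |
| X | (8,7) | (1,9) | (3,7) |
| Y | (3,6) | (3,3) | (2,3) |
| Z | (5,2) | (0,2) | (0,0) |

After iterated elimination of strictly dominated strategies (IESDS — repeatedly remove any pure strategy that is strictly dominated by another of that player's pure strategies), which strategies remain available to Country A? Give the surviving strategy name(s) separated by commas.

W, X

Row Y is eliminated: W beats it against every remaining column (P1: 9>3, P2: 6>3, P3: 3>2).
Country A's strategy Z is strictly dominated by W (P1: 9>5, P2: 6>0, P3: 3>0) and is removed.
Column P1 is eliminated: P2 beats it against every remaining row (W: 7>4, X: 9>7).
Among the remaining strategies, none is strictly dominated by another pure strategy of the same player, so the elimination stops.
Surviving strategies — Country A: {W, X}; Country B: {P2, P3}.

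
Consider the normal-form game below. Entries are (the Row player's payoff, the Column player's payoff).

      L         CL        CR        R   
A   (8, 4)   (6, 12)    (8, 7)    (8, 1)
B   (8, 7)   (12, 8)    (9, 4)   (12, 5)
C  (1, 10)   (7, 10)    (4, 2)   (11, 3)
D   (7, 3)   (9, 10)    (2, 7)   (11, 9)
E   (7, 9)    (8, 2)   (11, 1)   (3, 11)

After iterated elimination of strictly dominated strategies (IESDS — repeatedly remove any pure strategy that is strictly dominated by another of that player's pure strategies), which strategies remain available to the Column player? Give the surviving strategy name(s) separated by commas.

Row C is eliminated: B beats it against every remaining column (L: 8>1, CL: 12>7, CR: 9>4, R: 12>11).
The Row player's strategy D is strictly dominated by B (L: 8>7, CL: 12>9, CR: 9>2, R: 12>11) and is removed.
The Column player's strategy CR is strictly dominated by CL (A: 12>7, B: 8>4, E: 2>1) and is removed.
For the Row player, B strictly dominates E on the remaining columns (L: 8>7, CL: 12>8, R: 12>3); eliminate E.
For the Column player, CL strictly dominates L on the remaining rows (A: 12>4, B: 8>7); eliminate L.
The Row player's strategy A is strictly dominated by B (CL: 12>6, R: 12>8) and is removed.
For the Column player, CL strictly dominates R on the remaining rows (B: 8>5); eliminate R.
Among the remaining strategies, none is strictly dominated by another pure strategy of the same player, so the elimination stops.
Surviving strategies — the Row player: {B}; the Column player: {CL}.

CL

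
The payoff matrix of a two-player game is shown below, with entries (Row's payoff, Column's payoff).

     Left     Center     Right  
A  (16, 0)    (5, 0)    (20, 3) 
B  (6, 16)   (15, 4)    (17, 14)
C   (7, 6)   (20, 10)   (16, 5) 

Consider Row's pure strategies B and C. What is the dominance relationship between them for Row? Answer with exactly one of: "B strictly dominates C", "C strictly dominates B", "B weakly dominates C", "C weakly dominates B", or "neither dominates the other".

Compare B to C across every action of Column: Left: 6<7, Center: 15<20, Right: 17>16.
B does better at Right but worse at Left, Center; neither strategy dominates the other.

neither dominates the other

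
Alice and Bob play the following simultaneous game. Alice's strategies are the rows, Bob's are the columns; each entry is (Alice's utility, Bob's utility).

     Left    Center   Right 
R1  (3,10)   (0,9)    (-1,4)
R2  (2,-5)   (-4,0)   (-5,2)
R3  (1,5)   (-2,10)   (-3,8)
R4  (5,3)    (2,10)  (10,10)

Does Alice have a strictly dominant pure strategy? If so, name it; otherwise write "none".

R4 vs R1: Left: 5>3, Center: 2>0, Right: 10>-1.
R4 vs R2: Left: 5>2, Center: 2>-4, Right: 10>-5.
R4 vs R3: Left: 5>1, Center: 2>-2, Right: 10>-3.
R4 strictly beats every other strategy against every opponent action, so it is strictly dominant.

R4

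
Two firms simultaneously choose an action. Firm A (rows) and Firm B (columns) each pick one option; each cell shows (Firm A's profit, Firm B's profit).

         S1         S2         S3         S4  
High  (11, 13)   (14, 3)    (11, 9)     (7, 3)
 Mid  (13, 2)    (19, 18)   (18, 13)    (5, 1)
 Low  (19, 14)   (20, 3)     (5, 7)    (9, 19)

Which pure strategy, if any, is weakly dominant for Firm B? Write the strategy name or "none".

S1 fails to dominate S2 at Mid (2<18).
S2 fails to dominate S1 at High (3<13).
S3 fails to dominate S1 at High (9<13).
S4 fails to dominate S1 at High (3<13).
No single strategy dominates all the others.

none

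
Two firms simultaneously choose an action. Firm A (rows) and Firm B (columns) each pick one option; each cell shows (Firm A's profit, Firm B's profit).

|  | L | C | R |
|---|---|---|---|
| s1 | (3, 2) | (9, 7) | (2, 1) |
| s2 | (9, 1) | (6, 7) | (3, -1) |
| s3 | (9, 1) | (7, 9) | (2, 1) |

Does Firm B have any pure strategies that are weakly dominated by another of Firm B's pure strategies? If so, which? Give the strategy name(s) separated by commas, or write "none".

L is weakly dominated by C (s1: 7>2, s2: 7>1, s3: 9>1).
C is not dominated — it holds its own against L at s1 (7>2); R at s1 (7>1).
L weakly dominates R — s1: 2>1, s2: 1>-1, s3: 1=1.

L, R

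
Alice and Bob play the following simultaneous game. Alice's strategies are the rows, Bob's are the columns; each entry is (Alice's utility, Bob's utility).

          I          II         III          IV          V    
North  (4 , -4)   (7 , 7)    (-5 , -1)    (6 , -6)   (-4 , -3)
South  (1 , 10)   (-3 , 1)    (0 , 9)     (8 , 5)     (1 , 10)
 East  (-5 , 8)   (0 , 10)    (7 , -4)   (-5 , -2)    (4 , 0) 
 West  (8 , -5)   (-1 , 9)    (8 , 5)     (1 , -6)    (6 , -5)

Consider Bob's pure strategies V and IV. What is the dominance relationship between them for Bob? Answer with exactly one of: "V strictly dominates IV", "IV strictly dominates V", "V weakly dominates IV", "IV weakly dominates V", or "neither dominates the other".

V strictly dominates IV

Compare V to IV across every action of Alice: North: -3>-6, South: 10>5, East: 0>-2, West: -5>-6.
Every comparison favours V, so V strictly dominates IV.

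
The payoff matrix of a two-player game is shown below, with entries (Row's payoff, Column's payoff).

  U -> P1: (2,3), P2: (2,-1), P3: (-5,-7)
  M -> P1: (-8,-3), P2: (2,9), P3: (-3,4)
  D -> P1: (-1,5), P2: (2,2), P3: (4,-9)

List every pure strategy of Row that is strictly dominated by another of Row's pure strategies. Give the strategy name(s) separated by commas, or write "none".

none

U is not dominated — it holds its own against M at P1 (2>-8); D at P1 (2>-1).
M is not dominated — it holds its own against U at P2 (2=2); D at P2 (2=2).
D is not dominated — it holds its own against U at P2 (2=2); M at P1 (-1>-8).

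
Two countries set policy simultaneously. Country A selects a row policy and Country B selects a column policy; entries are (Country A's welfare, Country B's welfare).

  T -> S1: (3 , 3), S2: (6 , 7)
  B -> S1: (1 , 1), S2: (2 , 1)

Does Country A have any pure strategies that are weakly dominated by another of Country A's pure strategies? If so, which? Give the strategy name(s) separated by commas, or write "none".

T is not dominated — it holds its own against B at S1 (3>1).
B is weakly dominated by T (S1: 3>1, S2: 6>2).

B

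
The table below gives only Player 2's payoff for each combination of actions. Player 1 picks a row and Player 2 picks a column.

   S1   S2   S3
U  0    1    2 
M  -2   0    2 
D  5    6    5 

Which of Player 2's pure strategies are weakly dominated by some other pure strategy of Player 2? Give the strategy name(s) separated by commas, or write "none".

S2 weakly dominates S1 — U: 1>0, M: 0>-2, D: 6>5.
S2 is not dominated — it holds its own against S1 at U (1>0); S3 at D (6>5).
S3 is not dominated — it holds its own against S1 at U (2>0); S2 at U (2>1).

S1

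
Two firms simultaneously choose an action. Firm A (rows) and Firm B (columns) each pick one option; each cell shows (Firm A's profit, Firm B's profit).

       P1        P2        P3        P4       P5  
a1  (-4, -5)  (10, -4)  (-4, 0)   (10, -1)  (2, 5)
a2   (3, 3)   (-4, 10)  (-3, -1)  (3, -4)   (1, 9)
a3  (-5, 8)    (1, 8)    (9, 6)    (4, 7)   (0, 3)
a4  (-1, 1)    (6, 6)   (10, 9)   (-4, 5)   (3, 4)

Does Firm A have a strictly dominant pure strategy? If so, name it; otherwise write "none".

a1 fails to dominate a2 at P1 (-4<3).
a2 fails to dominate a1 at P2 (-4<10).
a3 fails to dominate a1 at P1 (-5<-4).
a4 fails to dominate a1 at P2 (6<10).
No single strategy dominates all the others.

none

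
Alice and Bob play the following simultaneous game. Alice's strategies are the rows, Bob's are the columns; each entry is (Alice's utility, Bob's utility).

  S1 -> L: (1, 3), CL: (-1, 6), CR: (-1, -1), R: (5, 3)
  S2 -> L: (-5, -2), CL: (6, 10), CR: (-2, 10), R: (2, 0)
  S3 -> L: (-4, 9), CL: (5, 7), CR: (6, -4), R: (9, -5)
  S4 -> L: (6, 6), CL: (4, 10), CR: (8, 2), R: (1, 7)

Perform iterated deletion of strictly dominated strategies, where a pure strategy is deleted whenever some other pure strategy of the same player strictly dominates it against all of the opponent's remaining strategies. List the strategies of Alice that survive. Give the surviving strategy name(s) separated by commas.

For Bob, CL strictly dominates R on the remaining rows (S1: 6>3, S2: 10>0, S3: 7>-5, S4: 10>7); eliminate R.
For Alice, S4 strictly dominates S1 on the remaining columns (L: 6>1, CL: 4>-1, CR: 8>-1); eliminate S1.
Among the remaining strategies, none is strictly dominated by another pure strategy of the same player, so the elimination stops.
Surviving strategies — Alice: {S2, S3, S4}; Bob: {L, CL, CR}.

S2, S3, S4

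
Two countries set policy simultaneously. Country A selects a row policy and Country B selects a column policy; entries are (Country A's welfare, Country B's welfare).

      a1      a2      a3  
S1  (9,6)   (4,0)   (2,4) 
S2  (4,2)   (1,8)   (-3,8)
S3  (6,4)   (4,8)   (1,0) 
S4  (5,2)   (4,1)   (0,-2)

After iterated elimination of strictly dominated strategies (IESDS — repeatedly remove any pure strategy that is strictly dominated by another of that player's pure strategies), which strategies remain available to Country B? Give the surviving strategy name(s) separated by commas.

For Country A, S1 strictly dominates S2 on the remaining columns (a1: 9>4, a2: 4>1, a3: 2>-3); eliminate S2.
Column a3 is eliminated: a1 beats it against every remaining row (S1: 6>4, S3: 4>0, S4: 2>-2).
Among the remaining strategies, none is strictly dominated by another pure strategy of the same player, so the elimination stops.
Surviving strategies — Country A: {S1, S3, S4}; Country B: {a1, a2}.

a1, a2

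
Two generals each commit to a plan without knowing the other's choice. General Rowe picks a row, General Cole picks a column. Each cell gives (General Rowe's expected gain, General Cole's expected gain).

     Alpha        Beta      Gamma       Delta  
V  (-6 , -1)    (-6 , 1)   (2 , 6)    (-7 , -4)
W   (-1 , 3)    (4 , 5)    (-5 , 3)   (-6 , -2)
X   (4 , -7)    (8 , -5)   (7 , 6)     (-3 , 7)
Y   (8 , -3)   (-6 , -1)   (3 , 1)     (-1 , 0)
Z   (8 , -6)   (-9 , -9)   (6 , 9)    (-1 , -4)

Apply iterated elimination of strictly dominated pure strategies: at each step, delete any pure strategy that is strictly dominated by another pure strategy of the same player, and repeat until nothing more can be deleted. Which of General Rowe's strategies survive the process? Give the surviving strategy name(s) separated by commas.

X, Y, Z

General Rowe's strategy V is strictly dominated by X (Alpha: 4>-6, Beta: 8>-6, Gamma: 7>2, Delta: -3>-7) and is removed.
General Rowe's strategy W is strictly dominated by X (Alpha: 4>-1, Beta: 8>4, Gamma: 7>-5, Delta: -3>-6) and is removed.
General Cole's strategy Alpha is strictly dominated by Gamma (X: 6>-7, Y: 1>-3, Z: 9>-6) and is removed.
For General Cole, Gamma strictly dominates Beta on the remaining rows (X: 6>-5, Y: 1>-1, Z: 9>-9); eliminate Beta.
Among the remaining strategies, none is strictly dominated by another pure strategy of the same player, so the elimination stops.
Surviving strategies — General Rowe: {X, Y, Z}; General Cole: {Gamma, Delta}.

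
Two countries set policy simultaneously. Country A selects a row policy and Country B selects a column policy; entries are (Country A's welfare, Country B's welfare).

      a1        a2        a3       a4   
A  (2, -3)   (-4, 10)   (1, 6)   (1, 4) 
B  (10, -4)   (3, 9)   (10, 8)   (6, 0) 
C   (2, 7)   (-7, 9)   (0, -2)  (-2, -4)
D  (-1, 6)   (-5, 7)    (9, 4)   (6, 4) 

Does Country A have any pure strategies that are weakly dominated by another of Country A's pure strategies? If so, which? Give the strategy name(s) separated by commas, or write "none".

B weakly dominates A — a1: 10>2, a2: 3>-4, a3: 10>1, a4: 6>1.
Nothing dominates B: A at a1 (10>2); C at a1 (10>2); D at a1 (10>-1).
A weakly dominates C — a1: 2=2, a2: -4>-7, a3: 1>0, a4: 1>-2.
D is weakly dominated by B (a1: 10>-1, a2: 3>-5, a3: 10>9, a4: 6=6).

A, C, D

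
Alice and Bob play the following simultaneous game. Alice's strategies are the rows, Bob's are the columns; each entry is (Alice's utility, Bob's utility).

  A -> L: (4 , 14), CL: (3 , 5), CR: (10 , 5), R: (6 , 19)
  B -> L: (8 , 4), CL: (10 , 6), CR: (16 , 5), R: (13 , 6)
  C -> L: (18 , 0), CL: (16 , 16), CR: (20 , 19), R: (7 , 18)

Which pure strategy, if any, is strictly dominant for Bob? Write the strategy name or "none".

none

L fails to dominate CL at B (4<6).
CL fails to dominate L at A (5<14).
CR fails to dominate L at A (5<14).
R fails to dominate CL at B (6=6).
No single strategy dominates all the others.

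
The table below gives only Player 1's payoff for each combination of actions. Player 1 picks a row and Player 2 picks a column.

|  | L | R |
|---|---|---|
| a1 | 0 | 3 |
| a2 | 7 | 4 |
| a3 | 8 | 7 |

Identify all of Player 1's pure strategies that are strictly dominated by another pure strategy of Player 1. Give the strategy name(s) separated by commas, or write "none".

a1, a2

a2 strictly dominates a1 — L: 7>0, R: 4>3.
a3 strictly dominates a2 — L: 8>7, R: 7>4.
a3: no other strategy beats it everywhere (a1 at L (8>0); a2 at L (8>7)).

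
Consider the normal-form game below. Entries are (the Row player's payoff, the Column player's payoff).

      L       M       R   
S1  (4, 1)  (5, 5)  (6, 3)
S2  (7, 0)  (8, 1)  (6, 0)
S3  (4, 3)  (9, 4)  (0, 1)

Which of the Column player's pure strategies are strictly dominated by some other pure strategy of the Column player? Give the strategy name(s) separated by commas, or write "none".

L: dominated, since M does at least as well everywhere (S1: 5>1, S2: 1>0, S3: 4>3).
M: no other strategy beats it everywhere (L at S1 (5>1); R at S1 (5>3)).
M strictly dominates R — S1: 5>3, S2: 1>0, S3: 4>1.

L, R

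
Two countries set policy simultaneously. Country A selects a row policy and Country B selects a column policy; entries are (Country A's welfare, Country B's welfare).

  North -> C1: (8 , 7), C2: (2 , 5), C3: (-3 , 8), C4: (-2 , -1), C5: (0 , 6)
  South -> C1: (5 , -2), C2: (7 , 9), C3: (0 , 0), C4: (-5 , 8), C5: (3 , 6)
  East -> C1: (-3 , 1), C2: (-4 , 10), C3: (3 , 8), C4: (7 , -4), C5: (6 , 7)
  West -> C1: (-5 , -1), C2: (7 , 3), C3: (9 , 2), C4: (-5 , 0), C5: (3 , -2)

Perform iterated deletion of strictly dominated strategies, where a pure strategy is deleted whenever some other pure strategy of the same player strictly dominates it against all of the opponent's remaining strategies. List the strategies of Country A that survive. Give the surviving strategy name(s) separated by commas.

South, West

Column C1 is eliminated: C3 beats it against every remaining row (North: 8>7, South: 0>-2, East: 8>1, West: 2>-1).
For Country B, C2 strictly dominates C4 on the remaining rows (North: 5>-1, South: 9>8, East: 10>-4, West: 3>0); eliminate C4.
Row North is eliminated: South beats it against every remaining column (C2: 7>2, C3: 0>-3, C5: 3>0).
Column C3 is eliminated: C2 beats it against every remaining row (South: 9>0, East: 10>8, West: 3>2).
For Country B, C2 strictly dominates C5 on the remaining rows (South: 9>6, East: 10>7, West: 3>-2); eliminate C5.
Row East is eliminated: South beats it against every remaining column (C2: 7>-4).
Among the remaining strategies, none is strictly dominated by another pure strategy of the same player, so the elimination stops.
Surviving strategies — Country A: {South, West}; Country B: {C2}.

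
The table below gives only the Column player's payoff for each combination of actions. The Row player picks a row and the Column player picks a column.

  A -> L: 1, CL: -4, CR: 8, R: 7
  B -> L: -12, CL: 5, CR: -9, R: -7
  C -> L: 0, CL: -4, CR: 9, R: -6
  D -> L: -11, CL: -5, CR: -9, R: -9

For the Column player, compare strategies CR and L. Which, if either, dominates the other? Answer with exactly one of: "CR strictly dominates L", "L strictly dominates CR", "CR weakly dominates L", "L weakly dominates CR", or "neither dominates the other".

CR strictly dominates L

Compare CR to L across each opponent action: A: 8>1, B: -9>-12, C: 9>0, D: -9>-11.
Every comparison favours CR, so CR strictly dominates L.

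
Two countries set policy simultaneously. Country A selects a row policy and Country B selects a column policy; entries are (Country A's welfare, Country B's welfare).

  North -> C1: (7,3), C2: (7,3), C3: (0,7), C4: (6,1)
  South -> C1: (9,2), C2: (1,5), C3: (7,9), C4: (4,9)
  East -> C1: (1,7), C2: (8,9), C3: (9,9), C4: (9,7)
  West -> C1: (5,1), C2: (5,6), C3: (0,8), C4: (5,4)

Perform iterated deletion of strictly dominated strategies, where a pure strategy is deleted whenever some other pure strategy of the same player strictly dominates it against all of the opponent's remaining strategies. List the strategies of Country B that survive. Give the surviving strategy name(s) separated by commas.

C2, C3

Column C1 is eliminated: C3 beats it against every remaining row (North: 7>3, South: 9>2, East: 9>7, West: 8>1).
Row North is eliminated: East beats it against every remaining column (C2: 8>7, C3: 9>0, C4: 9>6).
For Country A, East strictly dominates South on the remaining columns (C2: 8>1, C3: 9>7, C4: 9>4); eliminate South.
For Country A, East strictly dominates West on the remaining columns (C2: 8>5, C3: 9>0, C4: 9>5); eliminate West.
Country B's strategy C4 is strictly dominated by C2 (East: 9>7) and is removed.
Among the remaining strategies, none is strictly dominated by another pure strategy of the same player, so the elimination stops.
Surviving strategies — Country A: {East}; Country B: {C2, C3}.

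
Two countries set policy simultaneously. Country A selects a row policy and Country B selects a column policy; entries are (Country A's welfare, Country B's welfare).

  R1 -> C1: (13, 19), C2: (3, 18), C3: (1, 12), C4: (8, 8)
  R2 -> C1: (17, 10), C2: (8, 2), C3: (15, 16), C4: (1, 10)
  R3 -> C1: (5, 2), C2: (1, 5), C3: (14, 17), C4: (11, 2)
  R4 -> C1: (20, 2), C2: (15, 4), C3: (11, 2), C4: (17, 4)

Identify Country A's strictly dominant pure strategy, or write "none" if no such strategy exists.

none

R1 fails to dominate R2 at C1 (13<17).
R2 fails to dominate R1 at C4 (1<8).
R3 fails to dominate R1 at C1 (5<13).
R4 fails to dominate R2 at C3 (11<15).
No single strategy dominates all the others.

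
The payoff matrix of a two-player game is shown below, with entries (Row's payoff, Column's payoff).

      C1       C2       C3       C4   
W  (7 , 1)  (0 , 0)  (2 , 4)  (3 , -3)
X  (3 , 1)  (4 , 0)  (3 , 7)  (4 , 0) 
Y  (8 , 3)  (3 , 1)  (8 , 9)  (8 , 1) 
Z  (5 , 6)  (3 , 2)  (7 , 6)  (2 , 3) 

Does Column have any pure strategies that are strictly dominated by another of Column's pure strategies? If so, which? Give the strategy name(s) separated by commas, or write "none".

C2, C4

Nothing dominates C1: C2 at W (1>0); C3 at Z (6=6); C4 at W (1>-3).
C2 is strictly dominated by C1 (W: 1>0, X: 1>0, Y: 3>1, Z: 6>2).
C3: no other strategy beats it everywhere (C1 at W (4>1); C2 at W (4>0); C4 at W (4>-3)).
C4 is strictly dominated by C1 (W: 1>-3, X: 1>0, Y: 3>1, Z: 6>3).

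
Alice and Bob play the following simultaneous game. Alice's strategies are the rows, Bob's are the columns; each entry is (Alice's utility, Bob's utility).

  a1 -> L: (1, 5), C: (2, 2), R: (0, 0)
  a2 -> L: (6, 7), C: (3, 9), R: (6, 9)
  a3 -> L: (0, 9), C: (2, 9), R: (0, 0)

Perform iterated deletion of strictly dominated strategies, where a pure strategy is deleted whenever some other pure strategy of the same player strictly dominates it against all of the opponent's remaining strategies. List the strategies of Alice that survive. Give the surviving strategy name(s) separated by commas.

a2

Row a1 is eliminated: a2 beats it against every remaining column (L: 6>1, C: 3>2, R: 6>0).
For Alice, a2 strictly dominates a3 on the remaining columns (L: 6>0, C: 3>2, R: 6>0); eliminate a3.
Bob's strategy L is strictly dominated by C (a2: 9>7) and is removed.
Among the remaining strategies, none is strictly dominated by another pure strategy of the same player, so the elimination stops.
Surviving strategies — Alice: {a2}; Bob: {C, R}.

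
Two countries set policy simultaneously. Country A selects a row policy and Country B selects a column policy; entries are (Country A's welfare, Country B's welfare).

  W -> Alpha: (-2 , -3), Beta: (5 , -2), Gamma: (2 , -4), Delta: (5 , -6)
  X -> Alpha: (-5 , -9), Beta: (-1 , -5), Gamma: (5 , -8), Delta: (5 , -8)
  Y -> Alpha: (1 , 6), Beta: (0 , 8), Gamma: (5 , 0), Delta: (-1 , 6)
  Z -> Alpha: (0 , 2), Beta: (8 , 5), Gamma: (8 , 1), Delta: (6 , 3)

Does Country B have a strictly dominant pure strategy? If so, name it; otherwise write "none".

Beta vs Alpha: W: -2>-3, X: -5>-9, Y: 8>6, Z: 5>2.
Beta vs Gamma: W: -2>-4, X: -5>-8, Y: 8>0, Z: 5>1.
Beta vs Delta: W: -2>-6, X: -5>-8, Y: 8>6, Z: 5>3.
Beta strictly beats every other strategy against every opponent action, so it is strictly dominant.

Beta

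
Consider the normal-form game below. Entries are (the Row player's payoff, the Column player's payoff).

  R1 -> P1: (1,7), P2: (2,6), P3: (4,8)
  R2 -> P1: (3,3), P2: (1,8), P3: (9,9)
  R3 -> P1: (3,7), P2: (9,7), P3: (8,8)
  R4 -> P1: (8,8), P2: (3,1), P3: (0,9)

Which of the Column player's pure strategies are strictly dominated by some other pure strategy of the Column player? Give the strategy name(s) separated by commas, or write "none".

P1, P2

P1: dominated, since P3 does at least as well everywhere (R1: 8>7, R2: 9>3, R3: 8>7, R4: 9>8).
P3 strictly dominates P2 — R1: 8>6, R2: 9>8, R3: 8>7, R4: 9>1.
Nothing dominates P3: P1 at R1 (8>7); P2 at R1 (8>6).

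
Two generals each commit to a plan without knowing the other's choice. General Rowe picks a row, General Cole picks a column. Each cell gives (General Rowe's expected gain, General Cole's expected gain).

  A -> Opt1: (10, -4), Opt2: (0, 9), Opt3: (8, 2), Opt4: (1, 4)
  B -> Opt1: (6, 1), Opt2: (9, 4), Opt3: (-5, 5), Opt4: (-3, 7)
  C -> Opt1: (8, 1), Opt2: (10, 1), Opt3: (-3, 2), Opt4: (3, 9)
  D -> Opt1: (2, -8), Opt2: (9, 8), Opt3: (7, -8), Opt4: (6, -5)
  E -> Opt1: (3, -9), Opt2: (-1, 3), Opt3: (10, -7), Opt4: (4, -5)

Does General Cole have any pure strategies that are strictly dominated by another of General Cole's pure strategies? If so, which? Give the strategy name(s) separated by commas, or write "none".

Opt4 strictly dominates Opt1 — A: 4>-4, B: 7>1, C: 9>1, D: -5>-8, E: -5>-9.
Opt2 is not dominated — it holds its own against Opt1 at A (9>-4); Opt3 at A (9>2); Opt4 at A (9>4).
Opt4 strictly dominates Opt3 — A: 4>2, B: 7>5, C: 9>2, D: -5>-8, E: -5>-7.
Opt4 is not dominated — it holds its own against Opt1 at A (4>-4); Opt2 at B (7>4); Opt3 at A (4>2).

Opt1, Opt3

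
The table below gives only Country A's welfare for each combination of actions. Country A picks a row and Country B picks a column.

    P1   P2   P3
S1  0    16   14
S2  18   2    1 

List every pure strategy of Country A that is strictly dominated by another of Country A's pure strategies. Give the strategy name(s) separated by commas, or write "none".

S1 is not dominated — it holds its own against S2 at P2 (16>2).
Nothing dominates S2: S1 at P1 (18>0).

none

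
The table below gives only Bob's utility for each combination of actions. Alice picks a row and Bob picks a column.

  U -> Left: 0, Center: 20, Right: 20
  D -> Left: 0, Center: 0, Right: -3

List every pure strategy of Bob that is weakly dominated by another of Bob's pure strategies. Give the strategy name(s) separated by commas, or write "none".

Left, Right

Left is weakly dominated by Center (U: 20>0, D: 0=0).
Center is not dominated — it holds its own against Left at U (20>0); Right at D (0>-3).
Center weakly dominates Right — U: 20=20, D: 0>-3.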